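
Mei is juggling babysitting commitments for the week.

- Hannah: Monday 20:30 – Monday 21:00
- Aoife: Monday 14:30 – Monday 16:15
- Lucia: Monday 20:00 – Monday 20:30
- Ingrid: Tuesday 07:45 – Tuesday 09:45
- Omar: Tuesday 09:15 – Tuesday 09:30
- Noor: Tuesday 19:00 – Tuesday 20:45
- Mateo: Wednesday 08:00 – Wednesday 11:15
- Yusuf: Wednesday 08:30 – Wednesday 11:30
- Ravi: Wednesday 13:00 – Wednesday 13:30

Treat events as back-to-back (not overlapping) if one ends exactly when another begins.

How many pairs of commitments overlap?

Two intervals overlap when each starts before the other ends.
Sorted by start: Aoife, Lucia, Hannah, Ingrid, Omar, Noor, Mateo, Yusuf, Ravi.
Lucia starts after Aoife ends, so Aoife has no further overlaps.
Hannah starts exactly when Lucia ends (back-to-back, no overlap), so Lucia has no further overlaps.
Ingrid starts after Hannah ends, so Hannah has no further overlaps.
Omar starts before Ingrid ends → Ingrid and Omar overlap.
Noor starts after Ingrid ends, so Ingrid has no further overlaps.
Noor starts after Omar ends, so Omar has no further overlaps.
Mateo starts after Noor ends, so Noor has no further overlaps.
Yusuf starts before Mateo ends → Mateo and Yusuf overlap.
Ravi starts after Mateo ends.
Ravi starts after Yusuf ends.
Overlapping pairs: Ingrid & Omar, Mateo & Yusuf — 2 in total.

2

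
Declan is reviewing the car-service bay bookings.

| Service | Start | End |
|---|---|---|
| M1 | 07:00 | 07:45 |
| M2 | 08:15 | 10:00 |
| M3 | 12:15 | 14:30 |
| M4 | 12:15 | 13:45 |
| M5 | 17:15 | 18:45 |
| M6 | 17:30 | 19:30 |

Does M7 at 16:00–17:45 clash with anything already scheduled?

M1: ends 07:45 at or before M7 starts 16:00 → clear.
M2: ends 10:00 at or before M7 starts 16:00 → clear.
M3: ends 14:30 at or before M7 starts 16:00 → clear.
M4: ends 13:45 at or before M7 starts 16:00 → clear.
M5: starts 17:15 before M7 ends 17:45, and ends 18:45 after M7 starts 16:00 → overlap.
M6: starts 17:30 before M7 ends 17:45, and ends 19:30 after M7 starts 16:00 → overlap.
M7 overlaps M5, M6.

Yes — it overlaps M5, M6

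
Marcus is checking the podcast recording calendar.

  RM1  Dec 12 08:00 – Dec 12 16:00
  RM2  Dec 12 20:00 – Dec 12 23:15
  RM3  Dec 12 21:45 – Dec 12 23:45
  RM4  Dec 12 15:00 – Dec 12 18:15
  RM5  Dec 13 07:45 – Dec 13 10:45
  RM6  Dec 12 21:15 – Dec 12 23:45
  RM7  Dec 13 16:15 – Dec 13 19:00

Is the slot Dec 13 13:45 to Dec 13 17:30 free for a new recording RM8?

RM1: ends Dec 12 16:00 at or before RM8 starts Dec 13 13:45 → clear.
RM4: ends Dec 12 18:15 at or before RM8 starts Dec 13 13:45 → clear.
RM2: ends Dec 12 23:15 at or before RM8 starts Dec 13 13:45 → clear.
RM6: ends Dec 12 23:45 at or before RM8 starts Dec 13 13:45 → clear.
RM3: ends Dec 12 23:45 at or before RM8 starts Dec 13 13:45 → clear.
RM5: ends Dec 13 10:45 at or before RM8 starts Dec 13 13:45 → clear.
RM7: starts Dec 13 16:15 before RM8 ends Dec 13 17:30, and ends Dec 13 19:00 after RM8 starts Dec 13 13:45 → overlap.
RM8 overlaps RM7.

No — it overlaps RM7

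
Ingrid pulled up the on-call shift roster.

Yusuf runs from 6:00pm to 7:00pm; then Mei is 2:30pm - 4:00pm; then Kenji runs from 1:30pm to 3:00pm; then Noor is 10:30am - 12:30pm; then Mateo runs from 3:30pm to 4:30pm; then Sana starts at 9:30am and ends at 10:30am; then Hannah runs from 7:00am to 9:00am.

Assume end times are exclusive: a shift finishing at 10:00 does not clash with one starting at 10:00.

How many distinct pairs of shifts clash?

Sorted by start: Hannah, Sana, Noor, Kenji, Mei, Mateo, Yusuf.
Sana starts after Hannah ends, so Hannah has no further overlaps.
Noor starts exactly when Sana ends (back-to-back, no overlap), so Sana has no further overlaps.
Kenji starts after Noor ends, so Noor has no further overlaps.
Mei starts before Kenji ends → Kenji and Mei overlap.
Mateo starts after Kenji ends, so Kenji has no further overlaps.
Mateo starts before Mei ends → Mei and Mateo overlap.
Yusuf starts after Mei ends.
Yusuf starts after Mateo ends.
Overlapping pairs: Kenji & Mei, Mateo & Mei — 2 in total.

2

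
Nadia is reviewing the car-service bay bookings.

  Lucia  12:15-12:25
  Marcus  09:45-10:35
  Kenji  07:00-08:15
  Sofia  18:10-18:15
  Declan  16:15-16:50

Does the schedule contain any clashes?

No

Check each pair: they overlap iff neither finishes before the other starts.
Sorted by start: Kenji, Marcus, Lucia, Declan, Sofia.
Marcus starts after Kenji ends — done with Kenji.
Lucia starts after Marcus ends — done with Marcus.
Declan starts after Lucia ends — done with Lucia.
Sofia starts after Declan ends.
Every pair is clear; the schedule has no overlaps.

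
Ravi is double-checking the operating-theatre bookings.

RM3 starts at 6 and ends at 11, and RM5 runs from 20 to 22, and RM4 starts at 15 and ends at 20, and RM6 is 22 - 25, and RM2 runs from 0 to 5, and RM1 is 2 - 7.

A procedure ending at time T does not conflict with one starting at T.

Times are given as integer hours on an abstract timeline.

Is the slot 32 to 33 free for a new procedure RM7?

Yes — the slot is free

RM2: ends 5 at or before RM7 starts 32 → clear.
RM1: ends 7 at or before RM7 starts 32 → clear.
RM3: ends 11 at or before RM7 starts 32 → clear.
RM4: ends 20 at or before RM7 starts 32 → clear.
RM5: ends 22 at or before RM7 starts 32 → clear.
RM6: ends 25 at or before RM7 starts 32 → clear.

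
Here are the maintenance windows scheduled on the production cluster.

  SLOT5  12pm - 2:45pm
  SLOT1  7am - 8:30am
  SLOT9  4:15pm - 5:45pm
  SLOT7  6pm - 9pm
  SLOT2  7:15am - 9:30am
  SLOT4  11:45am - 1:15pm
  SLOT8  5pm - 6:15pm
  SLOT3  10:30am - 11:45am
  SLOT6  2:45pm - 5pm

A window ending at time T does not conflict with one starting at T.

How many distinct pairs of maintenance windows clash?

5

Sorted by start: SLOT1, SLOT2, SLOT3, SLOT4, SLOT5, SLOT6, SLOT9, SLOT8, SLOT7.
SLOT2 starts before SLOT1 ends → SLOT1 and SLOT2 overlap.
SLOT3 starts after SLOT1 ends — done with SLOT1.
SLOT3 starts after SLOT2 ends — done with SLOT2.
SLOT4 starts exactly when SLOT3 ends (back-to-back, no overlap) — done with SLOT3.
SLOT5 starts before SLOT4 ends → SLOT4 and SLOT5 overlap.
SLOT6 starts after SLOT4 ends — done with SLOT4.
SLOT6 starts exactly when SLOT5 ends (back-to-back, no overlap) — done with SLOT5.
SLOT9 starts before SLOT6 ends → SLOT6 and SLOT9 overlap.
SLOT8 starts exactly when SLOT6 ends (back-to-back, no overlap) — done with SLOT6.
SLOT8 starts before SLOT9 ends → SLOT9 and SLOT8 overlap.
SLOT7 starts after SLOT9 ends.
SLOT7 starts before SLOT8 ends → SLOT8 and SLOT7 overlap.
Overlapping pairs: SLOT1 & SLOT2, SLOT4 & SLOT5, SLOT6 & SLOT9, SLOT7 & SLOT8, SLOT8 & SLOT9 — 5 in total.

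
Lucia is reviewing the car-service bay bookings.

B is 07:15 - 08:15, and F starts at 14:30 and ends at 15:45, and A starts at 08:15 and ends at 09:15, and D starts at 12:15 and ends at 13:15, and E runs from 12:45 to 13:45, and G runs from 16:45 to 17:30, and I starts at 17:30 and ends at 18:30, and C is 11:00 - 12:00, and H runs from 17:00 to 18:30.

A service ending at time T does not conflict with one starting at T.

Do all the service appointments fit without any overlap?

No

Sorted by start: B, A, C, D, E, F, G, H, I.
A starts exactly when B ends (back-to-back, no overlap), so B has no further overlaps.
C starts after A ends, so A has no further overlaps.
D starts after C ends, so C has no further overlaps.
E starts before D ends → D and E overlap.
That's a conflict, so the schedule is not conflict-free.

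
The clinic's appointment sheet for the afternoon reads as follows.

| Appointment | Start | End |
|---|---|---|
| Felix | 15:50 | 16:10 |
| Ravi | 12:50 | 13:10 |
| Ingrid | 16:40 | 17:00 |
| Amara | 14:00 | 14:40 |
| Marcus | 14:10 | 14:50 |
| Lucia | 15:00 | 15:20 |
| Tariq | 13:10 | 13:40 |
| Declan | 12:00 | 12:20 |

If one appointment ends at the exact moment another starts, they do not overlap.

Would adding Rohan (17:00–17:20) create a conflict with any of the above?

No — it doesn't clash with anything

Declan: ends 12:20 at or before Rohan starts 17:00 → clear.
Ravi: ends 13:10 at or before Rohan starts 17:00 → clear.
Tariq: ends 13:40 at or before Rohan starts 17:00 → clear.
Amara: ends 14:40 at or before Rohan starts 17:00 → clear.
Marcus: ends 14:50 at or before Rohan starts 17:00 → clear.
Lucia: ends 15:20 at or before Rohan starts 17:00 → clear.
Felix: ends 16:10 at or before Rohan starts 17:00 → clear.
Ingrid: ends 17:00 at or before Rohan starts 17:00 → clear.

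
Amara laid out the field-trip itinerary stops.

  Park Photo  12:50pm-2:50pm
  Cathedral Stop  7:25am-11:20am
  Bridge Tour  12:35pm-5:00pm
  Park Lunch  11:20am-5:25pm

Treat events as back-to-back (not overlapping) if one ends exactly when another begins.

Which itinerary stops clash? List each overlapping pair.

Bridge Tour & Park Lunch, Bridge Tour & Park Photo, Park Lunch & Park Photo

Sorted by start: Cathedral Stop, Park Lunch, Bridge Tour, Park Photo.
Park Lunch starts exactly when Cathedral Stop ends (back-to-back, no overlap), so nothing later overlaps Cathedral Stop either.
Bridge Tour starts before Park Lunch ends → Park Lunch and Bridge Tour overlap.
Park Photo starts before Park Lunch ends → Park Lunch and Park Photo overlap.
Park Photo starts before Bridge Tour ends → Bridge Tour and Park Photo overlap.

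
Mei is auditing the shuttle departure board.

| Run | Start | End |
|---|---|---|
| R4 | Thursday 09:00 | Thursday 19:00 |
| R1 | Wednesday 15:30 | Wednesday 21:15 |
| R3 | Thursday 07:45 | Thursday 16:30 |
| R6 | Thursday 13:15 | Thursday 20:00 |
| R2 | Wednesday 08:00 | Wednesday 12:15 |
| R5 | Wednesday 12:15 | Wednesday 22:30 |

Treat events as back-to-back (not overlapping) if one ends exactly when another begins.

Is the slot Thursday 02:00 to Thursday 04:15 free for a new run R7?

R2: ends Wednesday 12:15 at or before R7 starts Thursday 02:00 → clear.
R5: ends Wednesday 22:30 at or before R7 starts Thursday 02:00 → clear.
R1: ends Wednesday 21:15 at or before R7 starts Thursday 02:00 → clear.
R3: starts Thursday 07:45 at or after R7 ends Thursday 04:15 → clear.
R4: starts Thursday 09:00 at or after R7 ends Thursday 04:15 → clear.
R6: starts Thursday 13:15 at or after R7 ends Thursday 04:15 → clear.

Yes — the slot is free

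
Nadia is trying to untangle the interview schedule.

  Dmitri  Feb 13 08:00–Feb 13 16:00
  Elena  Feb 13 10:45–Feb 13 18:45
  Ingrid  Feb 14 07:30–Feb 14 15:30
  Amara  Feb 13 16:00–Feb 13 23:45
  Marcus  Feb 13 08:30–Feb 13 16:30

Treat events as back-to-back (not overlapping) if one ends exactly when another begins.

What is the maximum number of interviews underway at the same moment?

Sort all start/end points and keep a running count:
Feb 13 08:00 start Dmitri → 1
Feb 13 08:30 start Marcus → 2
Feb 13 10:45 start Elena → 3
Feb 13 16:00 end Dmitri → 2
Feb 13 16:00 start Amara → 3
Feb 13 16:30 end Marcus → 2
Feb 13 18:45 end Elena → 1
Feb 13 23:45 end Amara → 0
Feb 14 07:30 start Ingrid → 1
Feb 14 15:30 end Ingrid → 0
Peak is 3, at Feb 13 10:45 (Dmitri, Elena, Marcus).

3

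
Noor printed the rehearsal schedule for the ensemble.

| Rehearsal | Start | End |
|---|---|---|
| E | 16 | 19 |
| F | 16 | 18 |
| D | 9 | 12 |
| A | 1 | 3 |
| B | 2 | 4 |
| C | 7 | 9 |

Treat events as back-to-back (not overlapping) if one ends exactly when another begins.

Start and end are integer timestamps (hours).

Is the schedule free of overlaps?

Sorted by start: A, B, C, D, E, F.
B starts before A ends → A and B overlap.
That's a conflict, so the schedule is not conflict-free.

No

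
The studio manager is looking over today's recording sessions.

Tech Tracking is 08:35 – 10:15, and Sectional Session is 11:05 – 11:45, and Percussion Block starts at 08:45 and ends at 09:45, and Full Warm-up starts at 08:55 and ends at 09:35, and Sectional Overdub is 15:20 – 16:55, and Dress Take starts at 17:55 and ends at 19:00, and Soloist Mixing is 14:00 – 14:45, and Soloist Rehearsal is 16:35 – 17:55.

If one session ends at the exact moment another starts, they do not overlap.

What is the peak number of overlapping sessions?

Sort all start/end points and keep a running count:
08:35 start Tech Tracking → 1
08:45 start Percussion Block → 2
08:55 start Full Warm-up → 3
09:35 end Full Warm-up → 2
09:45 end Percussion Block → 1
10:15 end Tech Tracking → 0
11:05 start Sectional Session → 1
11:45 end Sectional Session → 0
14:00 start Soloist Mixing → 1
14:45 end Soloist Mixing → 0
15:20 start Sectional Overdub → 1
16:35 start Soloist Rehearsal → 2
16:55 end Sectional Overdub → 1
17:55 end Soloist Rehearsal → 0
17:55 start Dress Take → 1
19:00 end Dress Take → 0
Peak is 3, at 08:55 (Full Warm-up, Percussion Block, Tech Tracking).

3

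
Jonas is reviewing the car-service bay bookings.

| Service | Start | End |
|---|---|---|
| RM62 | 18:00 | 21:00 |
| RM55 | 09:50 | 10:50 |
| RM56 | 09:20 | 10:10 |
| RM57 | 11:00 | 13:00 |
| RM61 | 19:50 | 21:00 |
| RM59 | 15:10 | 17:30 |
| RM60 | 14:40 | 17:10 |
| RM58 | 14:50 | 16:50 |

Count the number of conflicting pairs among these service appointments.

5

Sorted by start: RM56, RM55, RM57, RM60, RM58, RM59, RM62, RM61.
RM55 starts before RM56 ends → RM56 and RM55 overlap.
RM57 starts after RM56 ends, so nothing later overlaps RM56 either.
RM57 starts after RM55 ends, so nothing later overlaps RM55 either.
RM60 starts after RM57 ends, so nothing later overlaps RM57 either.
RM58 starts before RM60 ends → RM60 and RM58 overlap.
RM59 starts before RM60 ends → RM60 and RM59 overlap.
RM62 starts after RM60 ends, so nothing later overlaps RM60 either.
RM59 starts before RM58 ends → RM58 and RM59 overlap.
RM62 starts after RM58 ends, so nothing later overlaps RM58 either.
RM62 starts after RM59 ends, so nothing later overlaps RM59 either.
RM61 starts before RM62 ends → RM62 and RM61 overlap.
Overlapping pairs: RM55 & RM56, RM58 & RM59, RM58 & RM60, RM59 & RM60, RM61 & RM62 — 5 in total.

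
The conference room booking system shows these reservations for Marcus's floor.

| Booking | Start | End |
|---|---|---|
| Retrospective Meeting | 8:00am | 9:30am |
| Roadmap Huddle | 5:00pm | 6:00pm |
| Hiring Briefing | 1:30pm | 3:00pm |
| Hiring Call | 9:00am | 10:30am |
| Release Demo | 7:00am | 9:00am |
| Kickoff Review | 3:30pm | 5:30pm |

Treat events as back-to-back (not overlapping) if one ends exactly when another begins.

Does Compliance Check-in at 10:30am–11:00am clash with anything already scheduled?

No — it doesn't clash with anything

Release Demo: ends 9:00am at or before Compliance Check-in starts 10:30am → clear.
Retrospective Meeting: ends 9:30am at or before Compliance Check-in starts 10:30am → clear.
Hiring Call: ends 10:30am at or before Compliance Check-in starts 10:30am → clear.
Hiring Briefing: starts 1:30pm at or after Compliance Check-in ends 11:00am → clear.
Kickoff Review: starts 3:30pm at or after Compliance Check-in ends 11:00am → clear.
Roadmap Huddle: starts 5:00pm at or after Compliance Check-in ends 11:00am → clear.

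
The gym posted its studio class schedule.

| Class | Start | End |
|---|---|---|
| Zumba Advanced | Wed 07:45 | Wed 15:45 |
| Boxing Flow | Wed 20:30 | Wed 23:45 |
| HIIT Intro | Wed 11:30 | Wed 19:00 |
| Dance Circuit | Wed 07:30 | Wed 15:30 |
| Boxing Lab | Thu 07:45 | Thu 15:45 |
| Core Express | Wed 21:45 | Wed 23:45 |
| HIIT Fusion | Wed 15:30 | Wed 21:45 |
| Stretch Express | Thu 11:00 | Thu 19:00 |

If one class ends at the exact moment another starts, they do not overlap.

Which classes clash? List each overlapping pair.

Boxing Flow & Core Express, Boxing Flow & HIIT Fusion, Boxing Lab & Stretch Express, Dance Circuit & HIIT Intro, Dance Circuit & Zumba Advanced, HIIT Fusion & HIIT Intro, HIIT Fusion & Zumba Advanced, HIIT Intro & Zumba Advanced

Check each pair: they overlap iff neither finishes before the other starts.
Sorted by start: Dance Circuit, Zumba Advanced, HIIT Intro, HIIT Fusion, Boxing Flow, Core Express, Boxing Lab, Stretch Express.
Zumba Advanced starts before Dance Circuit ends → Dance Circuit and Zumba Advanced overlap.
HIIT Intro starts before Dance Circuit ends → Dance Circuit and HIIT Intro overlap.
HIIT Fusion starts exactly when Dance Circuit ends (back-to-back, no overlap), so Dance Circuit has no further overlaps.
HIIT Intro starts before Zumba Advanced ends → Zumba Advanced and HIIT Intro overlap.
HIIT Fusion starts before Zumba Advanced ends → Zumba Advanced and HIIT Fusion overlap.
Boxing Flow starts after Zumba Advanced ends, so Zumba Advanced has no further overlaps.
HIIT Fusion starts before HIIT Intro ends → HIIT Intro and HIIT Fusion overlap.
Boxing Flow starts after HIIT Intro ends, so HIIT Intro has no further overlaps.
Boxing Flow starts before HIIT Fusion ends → HIIT Fusion and Boxing Flow overlap.
Core Express starts exactly when HIIT Fusion ends (back-to-back, no overlap), so HIIT Fusion has no further overlaps.
Core Express starts before Boxing Flow ends → Boxing Flow and Core Express overlap.
Boxing Lab starts after Boxing Flow ends, so Boxing Flow has no further overlaps.
Boxing Lab starts after Core Express ends, so Core Express has no further overlaps.
Stretch Express starts before Boxing Lab ends → Boxing Lab and Stretch Express overlap.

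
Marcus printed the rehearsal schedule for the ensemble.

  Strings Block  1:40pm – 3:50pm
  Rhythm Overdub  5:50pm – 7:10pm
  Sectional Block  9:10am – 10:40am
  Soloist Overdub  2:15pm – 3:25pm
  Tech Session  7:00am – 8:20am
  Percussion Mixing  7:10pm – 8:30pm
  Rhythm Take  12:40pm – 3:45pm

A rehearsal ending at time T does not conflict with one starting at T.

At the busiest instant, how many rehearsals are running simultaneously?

Sort all start/end points and keep a running count:
7:00am start Tech Session → 1
8:20am end Tech Session → 0
9:10am start Sectional Block → 1
10:40am end Sectional Block → 0
12:40pm start Rhythm Take → 1
1:40pm start Strings Block → 2
2:15pm start Soloist Overdub → 3
3:25pm end Soloist Overdub → 2
3:45pm end Rhythm Take → 1
3:50pm end Strings Block → 0
5:50pm start Rhythm Overdub → 1
7:10pm end Rhythm Overdub → 0
7:10pm start Percussion Mixing → 1
8:30pm end Percussion Mixing → 0
Peak is 3, at 2:15pm (Rhythm Take, Soloist Overdub, Strings Block).

3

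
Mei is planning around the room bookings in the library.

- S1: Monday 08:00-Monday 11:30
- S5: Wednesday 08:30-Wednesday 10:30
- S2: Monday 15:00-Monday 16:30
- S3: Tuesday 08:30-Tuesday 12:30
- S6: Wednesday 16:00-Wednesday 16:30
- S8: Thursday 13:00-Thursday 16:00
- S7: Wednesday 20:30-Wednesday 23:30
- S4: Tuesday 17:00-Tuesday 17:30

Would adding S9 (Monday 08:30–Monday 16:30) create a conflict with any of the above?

S1: starts Monday 08:00 before S9 ends Monday 16:30, and ends Monday 11:30 after S9 starts Monday 08:30 → overlap.
S2: starts Monday 15:00 before S9 ends Monday 16:30, and ends Monday 16:30 after S9 starts Monday 08:30 → overlap.
S3: starts Tuesday 08:30 at or after S9 ends Monday 16:30 → clear.
S4: starts Tuesday 17:00 at or after S9 ends Monday 16:30 → clear.
S5: starts Wednesday 08:30 at or after S9 ends Monday 16:30 → clear.
S6: starts Wednesday 16:00 at or after S9 ends Monday 16:30 → clear.
S7: starts Wednesday 20:30 at or after S9 ends Monday 16:30 → clear.
S8: starts Thursday 13:00 at or after S9 ends Monday 16:30 → clear.
S9 overlaps S1, S2.

Yes — it overlaps S1, S2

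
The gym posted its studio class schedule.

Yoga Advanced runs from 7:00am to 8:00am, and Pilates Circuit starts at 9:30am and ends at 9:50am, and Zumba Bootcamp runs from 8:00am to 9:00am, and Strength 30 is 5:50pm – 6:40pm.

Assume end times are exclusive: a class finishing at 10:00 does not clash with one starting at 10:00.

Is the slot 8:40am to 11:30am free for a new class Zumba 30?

No — it overlaps Pilates Circuit, Zumba Bootcamp

Yoga Advanced: ends 8:00am at or before Zumba 30 starts 8:40am → clear.
Zumba Bootcamp: starts 8:00am before Zumba 30 ends 11:30am, and ends 9:00am after Zumba 30 starts 8:40am → overlap.
Pilates Circuit: starts 9:30am before Zumba 30 ends 11:30am, and ends 9:50am after Zumba 30 starts 8:40am → overlap.
Strength 30: starts 5:50pm at or after Zumba 30 ends 11:30am → clear.
Zumba 30 overlaps Pilates Circuit, Zumba Bootcamp.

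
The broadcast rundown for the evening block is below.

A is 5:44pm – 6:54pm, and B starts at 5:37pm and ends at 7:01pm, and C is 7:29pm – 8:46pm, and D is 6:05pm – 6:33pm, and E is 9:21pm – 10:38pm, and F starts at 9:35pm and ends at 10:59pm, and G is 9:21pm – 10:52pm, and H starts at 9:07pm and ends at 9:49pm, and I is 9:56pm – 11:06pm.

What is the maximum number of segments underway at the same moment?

4

Sort all start/end points and keep a running count:
5:37pm start B → 1
5:44pm start A → 2
6:05pm start D → 3
6:33pm end D → 2
6:54pm end A → 1
7:01pm end B → 0
7:29pm start C → 1
8:46pm end C → 0
9:07pm start H → 1
9:21pm start E → 2
9:21pm start G → 3
9:35pm start F → 4
9:49pm end H → 3
9:56pm start I → 4
10:38pm end E → 3
10:52pm end G → 2
10:59pm end F → 1
11:06pm end I → 0
Peak is 4, at 9:35pm (E, F, G, H).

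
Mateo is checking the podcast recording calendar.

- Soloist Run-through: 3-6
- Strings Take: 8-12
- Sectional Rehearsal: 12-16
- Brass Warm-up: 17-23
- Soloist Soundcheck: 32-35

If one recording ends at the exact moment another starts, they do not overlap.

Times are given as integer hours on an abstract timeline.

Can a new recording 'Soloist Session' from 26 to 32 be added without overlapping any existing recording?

Yes — the slot is free

Soloist Run-through: ends 6 at or before Soloist Session starts 26 → clear.
Strings Take: ends 12 at or before Soloist Session starts 26 → clear.
Sectional Rehearsal: ends 16 at or before Soloist Session starts 26 → clear.
Brass Warm-up: ends 23 at or before Soloist Session starts 26 → clear.
Soloist Soundcheck: starts 32 at or after Soloist Session ends 32 → clear.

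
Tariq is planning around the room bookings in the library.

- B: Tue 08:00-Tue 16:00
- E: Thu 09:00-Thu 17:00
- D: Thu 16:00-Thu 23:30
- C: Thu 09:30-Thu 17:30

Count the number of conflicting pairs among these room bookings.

Two intervals overlap when each starts before the other ends.
Sorted by start: B, E, C, D.
E starts after B ends, so nothing later overlaps B either.
C starts before E ends → E and C overlap.
D starts before E ends → E and D overlap.
D starts before C ends → C and D overlap.
Overlapping pairs: C & D, C & E, D & E — 3 in total.

3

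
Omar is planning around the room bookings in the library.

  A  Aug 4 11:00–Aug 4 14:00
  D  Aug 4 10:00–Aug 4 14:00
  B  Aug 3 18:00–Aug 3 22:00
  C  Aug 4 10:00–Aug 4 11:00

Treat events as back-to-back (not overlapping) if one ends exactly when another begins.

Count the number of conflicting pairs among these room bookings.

Sorted by start: B, C, D, A.
C starts after B ends, so nothing later overlaps B either.
D starts before C ends → C and D overlap.
A starts exactly when C ends (back-to-back, no overlap).
A starts before D ends → D and A overlap.
Overlapping pairs: A & D, C & D — 2 in total.

2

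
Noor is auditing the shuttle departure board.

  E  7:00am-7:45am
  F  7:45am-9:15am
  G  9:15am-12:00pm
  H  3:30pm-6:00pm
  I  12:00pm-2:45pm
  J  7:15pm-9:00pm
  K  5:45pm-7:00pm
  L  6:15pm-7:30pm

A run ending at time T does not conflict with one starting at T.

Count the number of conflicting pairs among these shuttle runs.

3

Two intervals overlap when each starts before the other ends.
Sorted by start: E, F, G, I, H, K, L, J.
F starts exactly when E ends (back-to-back, no overlap) — done with E.
G starts exactly when F ends (back-to-back, no overlap) — done with F.
I starts exactly when G ends (back-to-back, no overlap) — done with G.
H starts after I ends — done with I.
K starts before H ends → H and K overlap.
L starts after H ends — done with H.
L starts before K ends → K and L overlap.
J starts after K ends.
J starts before L ends → L and J overlap.
Overlapping pairs: H & K, J & L, K & L — 3 in total.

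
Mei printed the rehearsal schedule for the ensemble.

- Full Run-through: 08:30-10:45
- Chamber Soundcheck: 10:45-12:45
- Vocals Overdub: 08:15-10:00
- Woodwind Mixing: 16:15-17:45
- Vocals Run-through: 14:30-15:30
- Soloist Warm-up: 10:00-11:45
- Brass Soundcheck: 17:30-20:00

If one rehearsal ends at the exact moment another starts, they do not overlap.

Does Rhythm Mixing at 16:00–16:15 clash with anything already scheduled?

Vocals Overdub: ends 10:00 at or before Rhythm Mixing starts 16:00 → clear.
Full Run-through: ends 10:45 at or before Rhythm Mixing starts 16:00 → clear.
Soloist Warm-up: ends 11:45 at or before Rhythm Mixing starts 16:00 → clear.
Chamber Soundcheck: ends 12:45 at or before Rhythm Mixing starts 16:00 → clear.
Vocals Run-through: ends 15:30 at or before Rhythm Mixing starts 16:00 → clear.
Woodwind Mixing: starts 16:15 at or after Rhythm Mixing ends 16:15 → clear.
Brass Soundcheck: starts 17:30 at or after Rhythm Mixing ends 16:15 → clear.

No — it doesn't clash with anything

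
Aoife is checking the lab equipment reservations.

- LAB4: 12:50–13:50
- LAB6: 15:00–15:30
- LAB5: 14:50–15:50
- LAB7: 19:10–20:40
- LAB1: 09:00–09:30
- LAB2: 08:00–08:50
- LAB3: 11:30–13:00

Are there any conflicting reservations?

Sorted by start: LAB2, LAB1, LAB3, LAB4, LAB5, LAB6, LAB7.
LAB1 starts after LAB2 ends; LAB2 is clear from here.
LAB3 starts after LAB1 ends; LAB1 is clear from here.
LAB4 starts before LAB3 ends → LAB3 and LAB4 overlap.
That's a conflict, so the schedule is not conflict-free.

Yes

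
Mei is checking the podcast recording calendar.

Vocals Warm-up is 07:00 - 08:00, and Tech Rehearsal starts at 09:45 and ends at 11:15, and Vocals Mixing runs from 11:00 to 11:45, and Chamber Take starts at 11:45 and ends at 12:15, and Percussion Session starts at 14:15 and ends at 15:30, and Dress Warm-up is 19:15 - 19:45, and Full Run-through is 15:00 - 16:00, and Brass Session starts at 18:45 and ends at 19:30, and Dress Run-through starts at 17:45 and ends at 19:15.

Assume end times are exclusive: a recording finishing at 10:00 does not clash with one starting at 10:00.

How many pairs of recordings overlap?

4

Sorted by start: Vocals Warm-up, Tech Rehearsal, Vocals Mixing, Chamber Take, Percussion Session, Full Run-through, Dress Run-through, Brass Session, Dress Warm-up.
Tech Rehearsal starts after Vocals Warm-up ends — done with Vocals Warm-up.
Vocals Mixing starts before Tech Rehearsal ends → Tech Rehearsal and Vocals Mixing overlap.
Chamber Take starts after Tech Rehearsal ends — done with Tech Rehearsal.
Chamber Take starts exactly when Vocals Mixing ends (back-to-back, no overlap) — done with Vocals Mixing.
Percussion Session starts after Chamber Take ends — done with Chamber Take.
Full Run-through starts before Percussion Session ends → Percussion Session and Full Run-through overlap.
Dress Run-through starts after Percussion Session ends — done with Percussion Session.
Dress Run-through starts after Full Run-through ends — done with Full Run-through.
Brass Session starts before Dress Run-through ends → Dress Run-through and Brass Session overlap.
Dress Warm-up starts exactly when Dress Run-through ends (back-to-back, no overlap).
Dress Warm-up starts before Brass Session ends → Brass Session and Dress Warm-up overlap.
Overlapping pairs: Brass Session & Dress Run-through, Brass Session & Dress Warm-up, Full Run-through & Percussion Session, Tech Rehearsal & Vocals Mixing — 4 in total.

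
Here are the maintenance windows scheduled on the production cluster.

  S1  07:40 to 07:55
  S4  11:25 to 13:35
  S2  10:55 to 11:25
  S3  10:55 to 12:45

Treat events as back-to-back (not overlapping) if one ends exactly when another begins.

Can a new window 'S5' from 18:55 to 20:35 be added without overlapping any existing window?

S1: ends 07:55 at or before S5 starts 18:55 → clear.
S2: ends 11:25 at or before S5 starts 18:55 → clear.
S3: ends 12:45 at or before S5 starts 18:55 → clear.
S4: ends 13:35 at or before S5 starts 18:55 → clear.

Yes — the slot is free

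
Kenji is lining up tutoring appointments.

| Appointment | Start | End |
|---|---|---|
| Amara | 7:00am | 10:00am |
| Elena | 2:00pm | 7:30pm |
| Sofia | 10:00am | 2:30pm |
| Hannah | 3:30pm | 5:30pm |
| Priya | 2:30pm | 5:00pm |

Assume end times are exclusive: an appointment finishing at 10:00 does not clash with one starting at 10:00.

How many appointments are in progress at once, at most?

3

Walk through starts and ends in time order (an end at T is processed before a start at T):
7:00am start Amara → 1
10:00am end Amara → 0
10:00am start Sofia → 1
2:00pm start Elena → 2
2:30pm end Sofia → 1
2:30pm start Priya → 2
3:30pm start Hannah → 3
5:00pm end Priya → 2
5:30pm end Hannah → 1
7:30pm end Elena → 0
Peak is 3, at 3:30pm (Elena, Hannah, Priya).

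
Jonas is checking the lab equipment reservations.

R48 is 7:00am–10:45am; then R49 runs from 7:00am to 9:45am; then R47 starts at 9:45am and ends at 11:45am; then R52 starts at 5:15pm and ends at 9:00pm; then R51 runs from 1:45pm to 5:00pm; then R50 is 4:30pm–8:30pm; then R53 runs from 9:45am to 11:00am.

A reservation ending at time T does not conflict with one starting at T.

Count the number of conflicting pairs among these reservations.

Check each pair: they overlap iff neither finishes before the other starts.
Sorted by start: R48, R49, R47, R53, R51, R50, R52.
R49 starts before R48 ends → R48 and R49 overlap.
R47 starts before R48 ends → R48 and R47 overlap.
R53 starts before R48 ends → R48 and R53 overlap.
R51 starts after R48 ends, so R48 has no further overlaps.
R47 starts exactly when R49 ends (back-to-back, no overlap), so R49 has no further overlaps.
R53 starts before R47 ends → R47 and R53 overlap.
R51 starts after R47 ends, so R47 has no further overlaps.
R51 starts after R53 ends, so R53 has no further overlaps.
R50 starts before R51 ends → R51 and R50 overlap.
R52 starts after R51 ends.
R52 starts before R50 ends → R50 and R52 overlap.
Overlapping pairs: R47 & R48, R47 & R53, R48 & R49, R48 & R53, R50 & R51, R50 & R52 — 6 in total.

6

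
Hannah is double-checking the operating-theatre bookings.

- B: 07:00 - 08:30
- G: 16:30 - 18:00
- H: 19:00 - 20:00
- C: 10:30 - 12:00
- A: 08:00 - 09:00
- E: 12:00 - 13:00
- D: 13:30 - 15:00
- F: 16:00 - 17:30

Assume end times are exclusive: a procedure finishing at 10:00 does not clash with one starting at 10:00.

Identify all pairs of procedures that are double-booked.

A & B, F & G

Sorted by start: B, A, C, E, D, F, G, H.
A starts before B ends → B and A overlap.
C starts after B ends; B is clear from here.
C starts after A ends; A is clear from here.
E starts exactly when C ends (back-to-back, no overlap); C is clear from here.
D starts after E ends; E is clear from here.
F starts after D ends; D is clear from here.
G starts before F ends → F and G overlap.
H starts after F ends.
H starts after G ends.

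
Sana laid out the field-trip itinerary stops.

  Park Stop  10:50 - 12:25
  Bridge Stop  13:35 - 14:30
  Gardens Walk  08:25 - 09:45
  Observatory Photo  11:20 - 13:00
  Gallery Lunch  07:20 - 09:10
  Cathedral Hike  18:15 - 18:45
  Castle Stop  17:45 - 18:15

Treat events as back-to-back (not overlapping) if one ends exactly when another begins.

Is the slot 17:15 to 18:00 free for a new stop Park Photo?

No — it overlaps Castle Stop

Gallery Lunch: ends 09:10 at or before Park Photo starts 17:15 → clear.
Gardens Walk: ends 09:45 at or before Park Photo starts 17:15 → clear.
Park Stop: ends 12:25 at or before Park Photo starts 17:15 → clear.
Observatory Photo: ends 13:00 at or before Park Photo starts 17:15 → clear.
Bridge Stop: ends 14:30 at or before Park Photo starts 17:15 → clear.
Castle Stop: starts 17:45 before Park Photo ends 18:00, and ends 18:15 after Park Photo starts 17:15 → overlap.
Cathedral Hike: starts 18:15 at or after Park Photo ends 18:00 → clear.
Park Photo overlaps Castle Stop.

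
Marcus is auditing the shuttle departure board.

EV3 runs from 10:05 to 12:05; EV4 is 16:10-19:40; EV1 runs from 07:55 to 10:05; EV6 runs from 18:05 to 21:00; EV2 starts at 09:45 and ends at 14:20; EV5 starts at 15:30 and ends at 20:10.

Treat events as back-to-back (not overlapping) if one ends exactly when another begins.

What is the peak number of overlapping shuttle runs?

3

Sweep the timeline, counting +1 at each start and −1 at each end (ends before starts at a tie):
07:55 start EV1 → 1
09:45 start EV2 → 2
10:05 end EV1 → 1
10:05 start EV3 → 2
12:05 end EV3 → 1
14:20 end EV2 → 0
15:30 start EV5 → 1
16:10 start EV4 → 2
18:05 start EV6 → 3
19:40 end EV4 → 2
20:10 end EV5 → 1
21:00 end EV6 → 0
Peak is 3, at 18:05 (EV4, EV5, EV6).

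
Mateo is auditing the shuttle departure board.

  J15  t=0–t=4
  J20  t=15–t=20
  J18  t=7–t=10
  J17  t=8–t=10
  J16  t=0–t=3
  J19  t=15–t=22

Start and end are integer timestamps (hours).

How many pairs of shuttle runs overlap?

3

Sorted by start: J15, J16, J18, J17, J19, J20.
J16 starts before J15 ends → J15 and J16 overlap.
J18 starts after J15 ends, so J15 has no further overlaps.
J18 starts after J16 ends, so J16 has no further overlaps.
J17 starts before J18 ends → J18 and J17 overlap.
J19 starts after J18 ends, so J18 has no further overlaps.
J19 starts after J17 ends, so J17 has no further overlaps.
J20 starts before J19 ends → J19 and J20 overlap.
Overlapping pairs: J15 & J16, J17 & J18, J19 & J20 — 3 in total.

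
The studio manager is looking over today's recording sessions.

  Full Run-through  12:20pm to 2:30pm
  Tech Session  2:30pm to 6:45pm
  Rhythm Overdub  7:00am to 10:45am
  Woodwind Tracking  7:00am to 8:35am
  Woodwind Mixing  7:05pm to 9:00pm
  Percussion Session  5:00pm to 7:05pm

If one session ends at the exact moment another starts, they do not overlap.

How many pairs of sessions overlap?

Sorted by start: Woodwind Tracking, Rhythm Overdub, Full Run-through, Tech Session, Percussion Session, Woodwind Mixing.
Rhythm Overdub starts before Woodwind Tracking ends → Woodwind Tracking and Rhythm Overdub overlap.
Full Run-through starts after Woodwind Tracking ends, so nothing later overlaps Woodwind Tracking either.
Full Run-through starts after Rhythm Overdub ends, so nothing later overlaps Rhythm Overdub either.
Tech Session starts exactly when Full Run-through ends (back-to-back, no overlap), so nothing later overlaps Full Run-through either.
Percussion Session starts before Tech Session ends → Tech Session and Percussion Session overlap.
Woodwind Mixing starts after Tech Session ends.
Woodwind Mixing starts exactly when Percussion Session ends (back-to-back, no overlap).
Overlapping pairs: Percussion Session & Tech Session, Rhythm Overdub & Woodwind Tracking — 2 in total.

2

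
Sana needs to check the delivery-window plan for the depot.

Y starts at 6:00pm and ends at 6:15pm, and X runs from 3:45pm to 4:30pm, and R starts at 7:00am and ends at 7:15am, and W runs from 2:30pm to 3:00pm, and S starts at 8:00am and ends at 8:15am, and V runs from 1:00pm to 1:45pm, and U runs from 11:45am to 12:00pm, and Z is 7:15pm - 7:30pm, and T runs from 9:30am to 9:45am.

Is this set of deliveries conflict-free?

Sorted by start: R, S, T, U, V, W, X, Y, Z.
S starts after R ends; R is clear from here.
T starts after S ends; S is clear from here.
U starts after T ends; T is clear from here.
V starts after U ends; U is clear from here.
W starts after V ends; V is clear from here.
X starts after W ends; W is clear from here.
Y starts after X ends; X is clear from here.
Z starts after Y ends.
Every pair is clear; the schedule has no overlaps.

Yes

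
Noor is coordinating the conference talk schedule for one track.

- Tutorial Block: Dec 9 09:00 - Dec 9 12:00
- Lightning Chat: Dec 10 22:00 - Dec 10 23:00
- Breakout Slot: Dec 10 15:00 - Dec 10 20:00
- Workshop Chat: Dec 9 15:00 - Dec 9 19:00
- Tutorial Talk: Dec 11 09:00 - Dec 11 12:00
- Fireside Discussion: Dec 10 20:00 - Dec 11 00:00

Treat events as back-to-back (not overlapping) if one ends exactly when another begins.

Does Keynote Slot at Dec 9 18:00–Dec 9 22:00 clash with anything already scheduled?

Tutorial Block: ends Dec 9 12:00 at or before Keynote Slot starts Dec 9 18:00 → clear.
Workshop Chat: starts Dec 9 15:00 before Keynote Slot ends Dec 9 22:00, and ends Dec 9 19:00 after Keynote Slot starts Dec 9 18:00 → overlap.
Breakout Slot: starts Dec 10 15:00 at or after Keynote Slot ends Dec 9 22:00 → clear.
Fireside Discussion: starts Dec 10 20:00 at or after Keynote Slot ends Dec 9 22:00 → clear.
Lightning Chat: starts Dec 10 22:00 at or after Keynote Slot ends Dec 9 22:00 → clear.
Tutorial Talk: starts Dec 11 09:00 at or after Keynote Slot ends Dec 9 22:00 → clear.
Keynote Slot overlaps Workshop Chat.

Yes — it overlaps Workshop Chat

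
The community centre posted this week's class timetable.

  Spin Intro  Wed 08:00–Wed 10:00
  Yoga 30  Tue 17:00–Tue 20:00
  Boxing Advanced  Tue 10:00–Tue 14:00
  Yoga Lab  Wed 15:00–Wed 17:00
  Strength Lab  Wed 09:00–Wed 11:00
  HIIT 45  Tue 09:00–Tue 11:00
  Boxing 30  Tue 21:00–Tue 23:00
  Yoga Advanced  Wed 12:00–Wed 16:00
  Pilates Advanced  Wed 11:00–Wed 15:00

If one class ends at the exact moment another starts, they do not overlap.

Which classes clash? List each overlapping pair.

Boxing Advanced & HIIT 45, Pilates Advanced & Yoga Advanced, Spin Intro & Strength Lab, Yoga Advanced & Yoga Lab

Sorted by start: HIIT 45, Boxing Advanced, Yoga 30, Boxing 30, Spin Intro, Strength Lab, Pilates Advanced, Yoga Advanced, Yoga Lab.
Boxing Advanced starts before HIIT 45 ends → HIIT 45 and Boxing Advanced overlap.
Yoga 30 starts after HIIT 45 ends, so nothing later overlaps HIIT 45 either.
Yoga 30 starts after Boxing Advanced ends, so nothing later overlaps Boxing Advanced either.
Boxing 30 starts after Yoga 30 ends, so nothing later overlaps Yoga 30 either.
Spin Intro starts after Boxing 30 ends, so nothing later overlaps Boxing 30 either.
Strength Lab starts before Spin Intro ends → Spin Intro and Strength Lab overlap.
Pilates Advanced starts after Spin Intro ends, so nothing later overlaps Spin Intro either.
Pilates Advanced starts exactly when Strength Lab ends (back-to-back, no overlap), so nothing later overlaps Strength Lab either.
Yoga Advanced starts before Pilates Advanced ends → Pilates Advanced and Yoga Advanced overlap.
Yoga Lab starts exactly when Pilates Advanced ends (back-to-back, no overlap).
Yoga Lab starts before Yoga Advanced ends → Yoga Advanced and Yoga Lab overlap.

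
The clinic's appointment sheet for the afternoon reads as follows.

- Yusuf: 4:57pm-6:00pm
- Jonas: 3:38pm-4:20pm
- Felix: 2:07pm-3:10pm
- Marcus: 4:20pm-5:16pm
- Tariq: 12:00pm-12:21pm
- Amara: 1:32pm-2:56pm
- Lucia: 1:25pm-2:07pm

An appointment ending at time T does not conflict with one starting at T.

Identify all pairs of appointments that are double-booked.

Check each pair: they overlap iff neither finishes before the other starts.
Sorted by start: Tariq, Lucia, Amara, Felix, Jonas, Marcus, Yusuf.
Lucia starts after Tariq ends — done with Tariq.
Amara starts before Lucia ends → Lucia and Amara overlap.
Felix starts exactly when Lucia ends (back-to-back, no overlap) — done with Lucia.
Felix starts before Amara ends → Amara and Felix overlap.
Jonas starts after Amara ends — done with Amara.
Jonas starts after Felix ends — done with Felix.
Marcus starts exactly when Jonas ends (back-to-back, no overlap) — done with Jonas.
Yusuf starts before Marcus ends → Marcus and Yusuf overlap.

Amara & Felix, Amara & Lucia, Marcus & Yusuf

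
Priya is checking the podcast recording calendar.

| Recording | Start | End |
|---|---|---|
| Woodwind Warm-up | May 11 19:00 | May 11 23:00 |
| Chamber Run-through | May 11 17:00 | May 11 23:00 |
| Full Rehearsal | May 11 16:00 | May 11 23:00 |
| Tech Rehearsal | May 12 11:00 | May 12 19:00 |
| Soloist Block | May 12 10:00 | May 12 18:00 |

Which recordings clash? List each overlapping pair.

Chamber Run-through & Full Rehearsal, Chamber Run-through & Woodwind Warm-up, Full Rehearsal & Woodwind Warm-up, Soloist Block & Tech Rehearsal

Sorted by start: Full Rehearsal, Chamber Run-through, Woodwind Warm-up, Soloist Block, Tech Rehearsal.
Chamber Run-through starts before Full Rehearsal ends → Full Rehearsal and Chamber Run-through overlap.
Woodwind Warm-up starts before Full Rehearsal ends → Full Rehearsal and Woodwind Warm-up overlap.
Soloist Block starts after Full Rehearsal ends; Full Rehearsal is clear from here.
Woodwind Warm-up starts before Chamber Run-through ends → Chamber Run-through and Woodwind Warm-up overlap.
Soloist Block starts after Chamber Run-through ends; Chamber Run-through is clear from here.
Soloist Block starts after Woodwind Warm-up ends; Woodwind Warm-up is clear from here.
Tech Rehearsal starts before Soloist Block ends → Soloist Block and Tech Rehearsal overlap.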